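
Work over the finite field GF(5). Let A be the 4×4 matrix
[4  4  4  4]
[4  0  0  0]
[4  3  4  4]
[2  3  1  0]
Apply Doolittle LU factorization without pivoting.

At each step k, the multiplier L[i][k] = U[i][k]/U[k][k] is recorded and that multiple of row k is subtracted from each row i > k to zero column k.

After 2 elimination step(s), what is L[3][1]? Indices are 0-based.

L[3][1] = 1

Step 1: pivot at (0,0) is 4.
  row1 ← row1 − (1)·row0  ⇒  L[1][0]=1, U row1=(0, 1, 1, 1)
  row2 ← row2 − (1)·row0  ⇒  L[2][0]=1, U row2=(0, 4, 0, 0)
  row3 ← row3 − (3)·row0  ⇒  L[3][0]=3, U row3=(0, 1, 4, 3)
Step 2: pivot at (1,1) is 1.
  row2 ← row2 − (4)·row1  ⇒  L[2][1]=4, U row2=(0, 0, 1, 1)
  row3 ← row3 − (1)·row1  ⇒  L[3][1]=1, U row3=(0, 0, 3, 2)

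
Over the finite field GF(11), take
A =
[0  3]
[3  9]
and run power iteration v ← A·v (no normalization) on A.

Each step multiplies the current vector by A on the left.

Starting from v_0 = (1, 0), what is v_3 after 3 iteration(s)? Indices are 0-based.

v_3 = (4, 6)

v_0 = (1, 0).
v_1 = A·v_0 = (0, 3).
v_2 = A·v_1 = (9, 5).
v_3 = A·v_2 = (4, 6).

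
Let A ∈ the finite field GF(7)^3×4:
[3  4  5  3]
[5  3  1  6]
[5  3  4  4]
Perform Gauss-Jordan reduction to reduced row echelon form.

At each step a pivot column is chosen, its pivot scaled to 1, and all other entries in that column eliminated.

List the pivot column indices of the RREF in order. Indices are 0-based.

pivot columns: 0, 1, 2

pivot(0,0)=3: scale R0 → (1, 6, 4, 1)
  clear (1,0): R1 −= (5)R0 → (0, 1, 2, 1)
  clear (2,0): R2 −= (5)R0 → (0, 1, 5, 6)
pivot(1,1)=1: scale R1 → (0, 1, 2, 1)
  clear (0,1): R0 −= (6)R1 → (1, 0, 6, 2)
  clear (2,1): R2 −= (1)R1 → (0, 0, 3, 5)
pivot(2,2)=3: scale R2 → (0, 0, 1, 4)
  clear (0,2): R0 −= (6)R2 → (1, 0, 0, 6)
  clear (1,2): R1 −= (2)R2 → (0, 1, 0, 0)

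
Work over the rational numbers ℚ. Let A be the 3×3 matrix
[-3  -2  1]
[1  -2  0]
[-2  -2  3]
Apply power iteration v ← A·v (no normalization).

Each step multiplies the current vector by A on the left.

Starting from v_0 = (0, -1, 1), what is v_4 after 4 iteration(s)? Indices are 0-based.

v_4 = (-48, 43, 49)

v_0 = (0, -1, 1).
v_1 = A·v_0 = (3, 2, 5).
v_2 = A·v_1 = (-8, -1, 5).
v_3 = A·v_2 = (31, -6, 33).
v_4 = A·v_3 = (-48, 43, 49).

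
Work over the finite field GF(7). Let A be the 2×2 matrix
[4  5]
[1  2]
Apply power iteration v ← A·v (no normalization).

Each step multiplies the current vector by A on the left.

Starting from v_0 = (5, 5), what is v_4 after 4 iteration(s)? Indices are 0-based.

v_4 = (3, 0)

v_0 = (5, 5).
v_1 = A·v_0 = (3, 1).
v_2 = A·v_1 = (3, 5).
v_3 = A·v_2 = (2, 6).
v_4 = A·v_3 = (3, 0).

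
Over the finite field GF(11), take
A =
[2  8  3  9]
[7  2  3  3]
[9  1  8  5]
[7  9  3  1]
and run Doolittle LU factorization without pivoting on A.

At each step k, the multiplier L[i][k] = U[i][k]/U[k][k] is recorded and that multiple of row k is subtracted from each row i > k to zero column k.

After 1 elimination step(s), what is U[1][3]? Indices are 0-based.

Step 1: pivot at (0,0) is 2.
  row1 ← row1 − (9)·row0  ⇒  L[1][0]=9, U row1=(0, 7, 9, 10)
  row2 ← row2 − (10)·row0  ⇒  L[2][0]=10, U row2=(0, 9, 0, 3)
  row3 ← row3 − (9)·row0  ⇒  L[3][0]=9, U row3=(0, 3, 9, 8)

U[1][3] = 10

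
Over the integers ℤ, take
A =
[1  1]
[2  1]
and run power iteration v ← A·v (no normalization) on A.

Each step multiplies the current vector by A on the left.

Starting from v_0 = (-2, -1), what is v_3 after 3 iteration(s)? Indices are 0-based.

v_3 = (-19, -27)

v_0 = (-2, -1).
v_1 = A·v_0 = (-3, -5).
v_2 = A·v_1 = (-8, -11).
v_3 = A·v_2 = (-19, -27).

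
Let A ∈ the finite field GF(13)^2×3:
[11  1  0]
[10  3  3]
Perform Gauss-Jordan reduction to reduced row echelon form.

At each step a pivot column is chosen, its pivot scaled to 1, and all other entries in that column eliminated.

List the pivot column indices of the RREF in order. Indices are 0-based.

pivot columns: 0, 1

[1] R0 /= 11  ⇒  (1, 6, 0)
     R1 -= 10·R0  ⇒  (0, 8, 3)
[2] R1 /= 8  ⇒  (0, 1, 2)
     R0 -= 6·R1  ⇒  (1, 0, 1)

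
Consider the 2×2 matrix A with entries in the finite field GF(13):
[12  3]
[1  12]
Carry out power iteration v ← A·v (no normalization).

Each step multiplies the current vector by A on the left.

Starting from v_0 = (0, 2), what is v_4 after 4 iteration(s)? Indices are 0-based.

v_4 = (8, 4)

v_0 = (0, 2).
v_1 = A·v_0 = (6, 11).
v_2 = A·v_1 = (1, 8).
v_3 = A·v_2 = (10, 6).
v_4 = A·v_3 = (8, 4).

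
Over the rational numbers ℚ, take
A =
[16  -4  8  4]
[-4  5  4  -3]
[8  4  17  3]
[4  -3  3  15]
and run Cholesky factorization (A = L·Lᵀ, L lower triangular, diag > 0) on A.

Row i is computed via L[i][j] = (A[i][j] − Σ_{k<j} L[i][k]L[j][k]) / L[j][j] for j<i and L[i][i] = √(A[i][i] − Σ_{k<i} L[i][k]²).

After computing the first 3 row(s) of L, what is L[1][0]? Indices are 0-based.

Step 1: L[0][0] = √(16) = 4.
  L[1][0] = (-4) / L[0][0] = -1.
Step 2: L[1][1] = √(4) = 2.
  L[2][0] = (8) / L[0][0] = 2.
  L[2][1] = (6) / L[1][1] = 3.
Step 3: L[2][2] = √(4) = 2.

L[1][0] = -1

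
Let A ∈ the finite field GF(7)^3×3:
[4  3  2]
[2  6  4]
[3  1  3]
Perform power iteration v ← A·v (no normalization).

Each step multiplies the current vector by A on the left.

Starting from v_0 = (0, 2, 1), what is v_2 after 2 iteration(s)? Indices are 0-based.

v_0 = (0, 2, 1).
v_1 = A·v_0 = (1, 2, 5).
v_2 = A·v_1 = (6, 6, 6).

v_2 = (6, 6, 6)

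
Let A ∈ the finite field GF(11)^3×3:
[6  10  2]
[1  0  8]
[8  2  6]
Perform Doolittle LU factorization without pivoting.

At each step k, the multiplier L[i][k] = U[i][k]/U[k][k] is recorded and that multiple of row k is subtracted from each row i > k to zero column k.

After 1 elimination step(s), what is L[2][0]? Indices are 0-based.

[col 0] pivot 6
  R1 -= 2*R0 → (0, 2, 4)  (L[1][0] := 2)
  R2 -= 5*R0 → (0, 7, 7)  (L[2][0] := 5)

L[2][0] = 5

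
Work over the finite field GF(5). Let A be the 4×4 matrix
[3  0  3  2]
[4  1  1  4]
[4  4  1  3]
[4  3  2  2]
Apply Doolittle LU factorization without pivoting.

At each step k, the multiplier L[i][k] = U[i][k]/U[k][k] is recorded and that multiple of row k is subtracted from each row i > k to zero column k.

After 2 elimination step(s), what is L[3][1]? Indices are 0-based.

k=0: U[0][0]=3
  eliminate (1,0): mult=3, new row 1: (0, 1, 2, 3); set L[1][0]=3
  eliminate (2,0): mult=3, new row 2: (0, 4, 2, 2); set L[2][0]=3
  eliminate (3,0): mult=3, new row 3: (0, 3, 3, 1); set L[3][0]=3
k=1: U[1][1]=1
  eliminate (2,1): mult=4, new row 2: (0, 0, 4, 0); set L[2][1]=4
  eliminate (3,1): mult=3, new row 3: (0, 0, 2, 2); set L[3][1]=3

L[3][1] = 3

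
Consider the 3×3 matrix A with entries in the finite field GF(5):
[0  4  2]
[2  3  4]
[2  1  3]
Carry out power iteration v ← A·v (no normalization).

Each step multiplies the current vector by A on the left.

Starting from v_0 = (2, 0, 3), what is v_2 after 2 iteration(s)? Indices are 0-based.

v_0 = (2, 0, 3).
v_1 = A·v_0 = (1, 1, 3).
v_2 = A·v_1 = (0, 2, 2).

v_2 = (0, 2, 2)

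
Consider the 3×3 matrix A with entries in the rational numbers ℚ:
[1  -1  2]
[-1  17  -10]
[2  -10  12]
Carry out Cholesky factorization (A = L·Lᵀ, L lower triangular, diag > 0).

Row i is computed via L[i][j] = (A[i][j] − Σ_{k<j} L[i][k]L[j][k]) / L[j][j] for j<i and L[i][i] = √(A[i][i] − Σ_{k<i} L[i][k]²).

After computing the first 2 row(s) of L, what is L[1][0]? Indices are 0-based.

Step 1: L[0][0] = √(1) = 1.
  L[1][0] = (-1) / L[0][0] = -1.
Step 2: L[1][1] = √(16) = 4.

L[1][0] = -1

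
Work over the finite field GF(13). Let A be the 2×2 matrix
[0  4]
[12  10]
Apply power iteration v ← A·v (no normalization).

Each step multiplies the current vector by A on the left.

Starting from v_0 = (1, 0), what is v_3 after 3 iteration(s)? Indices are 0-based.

v_0 = (1, 0).
v_1 = A·v_0 = (0, 12).
v_2 = A·v_1 = (9, 3).
v_3 = A·v_2 = (12, 8).

v_3 = (12, 8)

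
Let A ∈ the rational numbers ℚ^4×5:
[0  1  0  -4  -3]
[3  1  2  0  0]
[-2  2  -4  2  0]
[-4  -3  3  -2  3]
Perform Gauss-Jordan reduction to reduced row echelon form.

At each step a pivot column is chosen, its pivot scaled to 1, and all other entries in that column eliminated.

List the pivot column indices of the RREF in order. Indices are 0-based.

step 1: exchange rows 0,1
step 1: normalize row 0 (÷3) = (1, 1/3, 2/3, 0, 0)
  row 2: subtract -2×row0 = (0, 8/3, -8/3, 2, 0)
  row 3: subtract -4×row0 = (0, -5/3, 17/3, -2, 3)
step 2: normalize row 1 (÷1) = (0, 1, 0, -4, -3)
  row 0: subtract 1/3×row1 = (1, 0, 2/3, 4/3, 1)
  row 2: subtract 8/3×row1 = (0, 0, -8/3, 38/3, 8)
  row 3: subtract -5/3×row1 = (0, 0, 17/3, -26/3, -2)
step 3: normalize row 2 (÷-8/3) = (0, 0, 1, -19/4, -3)
  row 0: subtract 2/3×row2 = (1, 0, 0, 9/2, 3)
  row 3: subtract 17/3×row2 = (0, 0, 0, 73/4, 15)
step 4: normalize row 3 (÷73/4) = (0, 0, 0, 1, 60/73)
  row 0: subtract 9/2×row3 = (1, 0, 0, 0, -51/73)
  row 1: subtract -4×row3 = (0, 1, 0, 0, 21/73)
  row 2: subtract -19/4×row3 = (0, 0, 1, 0, 66/73)

pivot columns: 0, 1, 2, 3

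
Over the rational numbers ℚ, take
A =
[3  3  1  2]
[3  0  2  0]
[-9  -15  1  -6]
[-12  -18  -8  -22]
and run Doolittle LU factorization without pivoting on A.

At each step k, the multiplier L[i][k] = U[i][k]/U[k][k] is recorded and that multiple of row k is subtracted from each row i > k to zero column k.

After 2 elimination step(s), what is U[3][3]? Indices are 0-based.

U[3][3] = -10

Step 1: pivot at (0,0) is 3.
  row1 ← row1 − (1)·row0  ⇒  L[1][0]=1, U row1=(0, -3, 1, -2)
  row2 ← row2 − (-3)·row0  ⇒  L[2][0]=-3, U row2=(0, -6, 4, 0)
  row3 ← row3 − (-4)·row0  ⇒  L[3][0]=-4, U row3=(0, -6, -4, -14)
Step 2: pivot at (1,1) is -3.
  row2 ← row2 − (2)·row1  ⇒  L[2][1]=2, U row2=(0, 0, 2, 4)
  row3 ← row3 − (2)·row1  ⇒  L[3][1]=2, U row3=(0, 0, -6, -10)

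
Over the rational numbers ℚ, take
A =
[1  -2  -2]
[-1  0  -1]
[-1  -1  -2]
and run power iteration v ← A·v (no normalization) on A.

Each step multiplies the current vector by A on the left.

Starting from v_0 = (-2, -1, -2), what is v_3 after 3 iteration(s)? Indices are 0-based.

v_3 = (48, 40, 73)

v_0 = (-2, -1, -2).
v_1 = A·v_0 = (4, 4, 7).
v_2 = A·v_1 = (-18, -11, -22).
v_3 = A·v_2 = (48, 40, 73).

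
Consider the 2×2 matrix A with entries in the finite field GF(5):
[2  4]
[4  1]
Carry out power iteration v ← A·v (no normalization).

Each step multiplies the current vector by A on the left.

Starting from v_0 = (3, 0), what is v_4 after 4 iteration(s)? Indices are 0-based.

v_4 = (2, 2)

v_0 = (3, 0).
v_1 = A·v_0 = (1, 2).
v_2 = A·v_1 = (0, 1).
v_3 = A·v_2 = (4, 1).
v_4 = A·v_3 = (2, 2).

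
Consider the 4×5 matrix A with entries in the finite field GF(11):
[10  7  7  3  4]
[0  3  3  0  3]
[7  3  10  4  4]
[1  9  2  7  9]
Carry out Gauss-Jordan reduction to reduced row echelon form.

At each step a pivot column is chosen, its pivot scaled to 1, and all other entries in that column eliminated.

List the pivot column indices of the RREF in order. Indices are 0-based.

pivot columns: 0, 1, 2, 3

pivot(0,0)=10: scale R0 → (1, 4, 4, 8, 7)
  clear (2,0): R2 −= (7)R0 → (0, 8, 4, 3, 10)
  clear (3,0): R3 −= (1)R0 → (0, 5, 9, 10, 2)
pivot(1,1)=3: scale R1 → (0, 1, 1, 0, 1)
  clear (0,1): R0 −= (4)R1 → (1, 0, 0, 8, 3)
  clear (2,1): R2 −= (8)R1 → (0, 0, 7, 3, 2)
  clear (3,1): R3 −= (5)R1 → (0, 0, 4, 10, 8)
pivot(2,2)=7: scale R2 → (0, 0, 1, 2, 5)
  clear (1,2): R1 −= (1)R2 → (0, 1, 0, 9, 7)
  clear (3,2): R3 −= (4)R2 → (0, 0, 0, 2, 10)
pivot(3,3)=2: scale R3 → (0, 0, 0, 1, 5)
  clear (0,3): R0 −= (8)R3 → (1, 0, 0, 0, 7)
  clear (1,3): R1 −= (9)R3 → (0, 1, 0, 0, 6)
  clear (2,3): R2 −= (2)R3 → (0, 0, 1, 0, 6)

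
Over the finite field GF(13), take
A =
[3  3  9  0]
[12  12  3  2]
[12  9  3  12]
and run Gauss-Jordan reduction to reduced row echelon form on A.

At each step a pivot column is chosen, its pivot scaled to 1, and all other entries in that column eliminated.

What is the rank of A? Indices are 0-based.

rank = 3

pivot(0,0)=3: scale R0 → (1, 1, 3, 0)
  clear (1,0): R1 −= (12)R0 → (0, 0, 6, 2)
  clear (2,0): R2 −= (12)R0 → (0, 10, 6, 12)
pivot(1,1): swap R1↔R2
pivot(1,1)=10: scale R1 → (0, 1, 11, 9)
  clear (0,1): R0 −= (1)R1 → (1, 0, 5, 4)
pivot(2,2)=6: scale R2 → (0, 0, 1, 9)
  clear (0,2): R0 −= (5)R2 → (1, 0, 0, 11)
  clear (1,2): R1 −= (11)R2 → (0, 1, 0, 1)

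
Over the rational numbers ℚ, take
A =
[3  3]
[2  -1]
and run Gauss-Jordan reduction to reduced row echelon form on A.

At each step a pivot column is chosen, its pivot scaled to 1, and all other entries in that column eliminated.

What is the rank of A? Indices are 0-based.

rank = 2

[1] R0 /= 3  ⇒  (1, 1)
     R1 -= 2·R0  ⇒  (0, -3)
[2] R1 /= -3  ⇒  (0, 1)
     R0 -= 1·R1  ⇒  (1, 0)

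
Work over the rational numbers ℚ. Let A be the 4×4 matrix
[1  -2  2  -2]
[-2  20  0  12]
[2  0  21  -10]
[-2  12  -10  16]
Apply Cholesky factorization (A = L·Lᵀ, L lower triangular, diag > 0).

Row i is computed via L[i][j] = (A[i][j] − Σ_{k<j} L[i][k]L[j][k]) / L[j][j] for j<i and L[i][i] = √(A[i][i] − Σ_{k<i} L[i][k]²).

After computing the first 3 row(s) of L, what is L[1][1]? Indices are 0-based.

L[1][1] = 4

Step 1: L[0][0] = √(1) = 1.
  L[1][0] = (-2) / L[0][0] = -2.
Step 2: L[1][1] = √(16) = 4.
  L[2][0] = (2) / L[0][0] = 2.
  L[2][1] = (4) / L[1][1] = 1.
Step 3: L[2][2] = √(16) = 4.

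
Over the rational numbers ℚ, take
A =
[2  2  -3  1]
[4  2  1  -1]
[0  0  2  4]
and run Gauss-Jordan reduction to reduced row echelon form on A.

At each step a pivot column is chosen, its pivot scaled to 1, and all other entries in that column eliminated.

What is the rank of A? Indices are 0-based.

pivot(0,0)=2: scale R0 → (1, 1, -3/2, 1/2)
  clear (1,0): R1 −= (4)R0 → (0, -2, 7, -3)
pivot(1,1)=-2: scale R1 → (0, 1, -7/2, 3/2)
  clear (0,1): R0 −= (1)R1 → (1, 0, 2, -1)
pivot(2,2)=2: scale R2 → (0, 0, 1, 2)
  clear (0,2): R0 −= (2)R2 → (1, 0, 0, -5)
  clear (1,2): R1 −= (-7/2)R2 → (0, 1, 0, 17/2)

rank = 3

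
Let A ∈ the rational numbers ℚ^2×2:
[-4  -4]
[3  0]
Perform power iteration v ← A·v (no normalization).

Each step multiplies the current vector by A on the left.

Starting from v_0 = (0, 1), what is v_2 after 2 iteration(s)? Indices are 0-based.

v_2 = (16, -12)

v_0 = (0, 1).
v_1 = A·v_0 = (-4, 0).
v_2 = A·v_1 = (16, -12).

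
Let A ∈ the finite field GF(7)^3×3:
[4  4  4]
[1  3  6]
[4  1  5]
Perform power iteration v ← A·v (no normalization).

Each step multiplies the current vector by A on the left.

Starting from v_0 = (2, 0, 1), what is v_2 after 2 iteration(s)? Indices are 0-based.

v_2 = (6, 2, 2)

v_0 = (2, 0, 1).
v_1 = A·v_0 = (5, 1, 6).
v_2 = A·v_1 = (6, 2, 2).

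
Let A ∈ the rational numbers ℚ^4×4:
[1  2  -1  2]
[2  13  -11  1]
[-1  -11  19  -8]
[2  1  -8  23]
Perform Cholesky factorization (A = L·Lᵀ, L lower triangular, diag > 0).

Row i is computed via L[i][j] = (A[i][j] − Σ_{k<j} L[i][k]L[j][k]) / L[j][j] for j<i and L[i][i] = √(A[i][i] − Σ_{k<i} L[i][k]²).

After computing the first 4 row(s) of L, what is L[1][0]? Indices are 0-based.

Step 1: L[0][0] = √(1) = 1.
  L[1][0] = (2) / L[0][0] = 2.
Step 2: L[1][1] = √(9) = 3.
  L[2][0] = (-1) / L[0][0] = -1.
  L[2][1] = (-9) / L[1][1] = -3.
Step 3: L[2][2] = √(9) = 3.
  L[3][0] = (2) / L[0][0] = 2.
  L[3][1] = (-3) / L[1][1] = -1.
  L[3][2] = (-9) / L[2][2] = -3.
Step 4: L[3][3] = √(9) = 3.

L[1][0] = 2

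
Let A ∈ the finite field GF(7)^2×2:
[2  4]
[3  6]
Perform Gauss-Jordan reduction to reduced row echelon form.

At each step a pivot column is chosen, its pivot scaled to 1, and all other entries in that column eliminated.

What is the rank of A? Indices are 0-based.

rank = 1

[1] R0 /= 2  ⇒  (1, 2)
     R1 -= 3·R0  ⇒  (0, 0)
column 1 empty below row 1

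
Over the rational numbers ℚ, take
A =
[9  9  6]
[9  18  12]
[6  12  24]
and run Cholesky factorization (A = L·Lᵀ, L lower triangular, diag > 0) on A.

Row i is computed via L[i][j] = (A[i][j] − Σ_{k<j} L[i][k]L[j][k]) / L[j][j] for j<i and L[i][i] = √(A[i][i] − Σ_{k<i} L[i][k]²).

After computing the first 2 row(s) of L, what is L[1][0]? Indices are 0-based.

L[1][0] = 3

Step 1: L[0][0] = √(9) = 3.
  L[1][0] = (9) / L[0][0] = 3.
Step 2: L[1][1] = √(9) = 3.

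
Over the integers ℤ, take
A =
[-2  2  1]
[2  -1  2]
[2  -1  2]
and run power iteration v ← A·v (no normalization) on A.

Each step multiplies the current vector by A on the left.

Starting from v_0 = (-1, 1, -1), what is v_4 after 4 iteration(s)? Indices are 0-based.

v_0 = (-1, 1, -1).
v_1 = A·v_0 = (3, -5, -5).
v_2 = A·v_1 = (-21, 1, 1).
v_3 = A·v_2 = (45, -41, -41).
v_4 = A·v_3 = (-213, 49, 49).

v_4 = (-213, 49, 49)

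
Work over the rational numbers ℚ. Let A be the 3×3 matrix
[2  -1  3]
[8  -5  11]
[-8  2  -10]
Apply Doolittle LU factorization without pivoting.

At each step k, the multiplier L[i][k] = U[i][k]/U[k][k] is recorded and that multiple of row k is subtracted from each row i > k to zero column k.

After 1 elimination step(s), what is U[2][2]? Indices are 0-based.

k=0: U[0][0]=2
  eliminate (1,0): mult=4, new row 1: (0, -1, -1); set L[1][0]=4
  eliminate (2,0): mult=-4, new row 2: (0, -2, 2); set L[2][0]=-4

U[2][2] = 2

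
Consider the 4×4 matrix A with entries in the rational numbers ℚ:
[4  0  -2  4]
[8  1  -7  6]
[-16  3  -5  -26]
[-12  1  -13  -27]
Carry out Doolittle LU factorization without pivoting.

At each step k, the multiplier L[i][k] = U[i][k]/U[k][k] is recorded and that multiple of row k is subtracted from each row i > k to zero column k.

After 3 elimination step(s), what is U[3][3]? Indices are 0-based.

k=0: U[0][0]=4
  eliminate (1,0): mult=2, new row 1: (0, 1, -3, -2); set L[1][0]=2
  eliminate (2,0): mult=-4, new row 2: (0, 3, -13, -10); set L[2][0]=-4
  eliminate (3,0): mult=-3, new row 3: (0, 1, -19, -15); set L[3][0]=-3
k=1: U[1][1]=1
  eliminate (2,1): mult=3, new row 2: (0, 0, -4, -4); set L[2][1]=3
  eliminate (3,1): mult=1, new row 3: (0, 0, -16, -13); set L[3][1]=1
k=2: U[2][2]=-4
  eliminate (3,2): mult=4, new row 3: (0, 0, 0, 3); set L[3][2]=4

U[3][3] = 3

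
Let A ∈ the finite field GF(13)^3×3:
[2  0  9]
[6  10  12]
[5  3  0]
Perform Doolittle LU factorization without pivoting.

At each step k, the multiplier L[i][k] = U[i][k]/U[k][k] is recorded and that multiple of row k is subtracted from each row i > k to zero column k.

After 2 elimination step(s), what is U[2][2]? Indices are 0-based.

Step 1: pivot at (0,0) is 2.
  row1 ← row1 − (3)·row0  ⇒  L[1][0]=3, U row1=(0, 10, 11)
  row2 ← row2 − (9)·row0  ⇒  L[2][0]=9, U row2=(0, 3, 10)
Step 2: pivot at (1,1) is 10.
  row2 ← row2 − (12)·row1  ⇒  L[2][1]=12, U row2=(0, 0, 8)

U[2][2] = 8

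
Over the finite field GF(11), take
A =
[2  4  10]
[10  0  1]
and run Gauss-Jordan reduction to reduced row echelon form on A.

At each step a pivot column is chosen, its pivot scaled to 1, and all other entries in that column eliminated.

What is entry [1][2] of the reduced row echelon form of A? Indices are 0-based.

[1] R0 /= 2  ⇒  (1, 2, 5)
     R1 -= 10·R0  ⇒  (0, 2, 6)
[2] R1 /= 2  ⇒  (0, 1, 3)
     R0 -= 2·R1  ⇒  (1, 0, 10)

M[1][2] = 3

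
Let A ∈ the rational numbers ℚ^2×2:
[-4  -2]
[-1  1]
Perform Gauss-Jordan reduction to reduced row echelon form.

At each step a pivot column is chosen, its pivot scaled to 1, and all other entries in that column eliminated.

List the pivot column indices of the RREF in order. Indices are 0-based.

pivot(0,0)=-4: scale R0 → (1, 1/2)
  clear (1,0): R1 −= (-1)R0 → (0, 3/2)
pivot(1,1)=3/2: scale R1 → (0, 1)
  clear (0,1): R0 −= (1/2)R1 → (1, 0)

pivot columns: 0, 1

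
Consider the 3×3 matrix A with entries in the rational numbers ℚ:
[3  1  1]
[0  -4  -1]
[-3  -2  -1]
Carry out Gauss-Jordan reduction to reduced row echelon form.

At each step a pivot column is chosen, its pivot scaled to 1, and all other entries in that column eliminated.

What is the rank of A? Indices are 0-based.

rank = 3

step 1: normalize row 0 (÷3) = (1, 1/3, 1/3)
  row 2: subtract -3×row0 = (0, -1, 0)
step 2: normalize row 1 (÷-4) = (0, 1, 1/4)
  row 0: subtract 1/3×row1 = (1, 0, 1/4)
  row 2: subtract -1×row1 = (0, 0, 1/4)
step 3: normalize row 2 (÷1/4) = (0, 0, 1)
  row 0: subtract 1/4×row2 = (1, 0, 0)
  row 1: subtract 1/4×row2 = (0, 1, 0)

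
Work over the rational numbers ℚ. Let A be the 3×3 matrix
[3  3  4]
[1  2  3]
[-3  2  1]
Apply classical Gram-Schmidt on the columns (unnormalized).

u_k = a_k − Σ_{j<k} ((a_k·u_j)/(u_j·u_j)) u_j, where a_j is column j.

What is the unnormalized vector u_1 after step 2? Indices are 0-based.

u_1 = (42/19, 33/19, 53/19)

Step 1: u_0 = a_0 = (3, 1, -3).
Step 2: u_1 = a_1 − (5/19)·u_0 = (42/19, 33/19, 53/19).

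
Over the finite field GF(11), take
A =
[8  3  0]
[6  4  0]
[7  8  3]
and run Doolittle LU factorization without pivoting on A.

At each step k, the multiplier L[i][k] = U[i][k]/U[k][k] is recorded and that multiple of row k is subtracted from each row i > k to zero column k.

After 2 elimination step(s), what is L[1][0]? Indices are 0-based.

L[1][0] = 9

Step 1: pivot at (0,0) is 8.
  row1 ← row1 − (9)·row0  ⇒  L[1][0]=9, U row1=(0, 10, 0)
  row2 ← row2 − (5)·row0  ⇒  L[2][0]=5, U row2=(0, 4, 3)
Step 2: pivot at (1,1) is 10.
  row2 ← row2 − (7)·row1  ⇒  L[2][1]=7, U row2=(0, 0, 3)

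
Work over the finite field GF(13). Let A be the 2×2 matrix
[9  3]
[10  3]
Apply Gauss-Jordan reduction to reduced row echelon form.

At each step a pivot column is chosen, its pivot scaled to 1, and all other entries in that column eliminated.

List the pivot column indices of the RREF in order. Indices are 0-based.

pivot columns: 0, 1

[1] R0 /= 9  ⇒  (1, 9)
     R1 -= 10·R0  ⇒  (0, 4)
[2] R1 /= 4  ⇒  (0, 1)
     R0 -= 9·R1  ⇒  (1, 0)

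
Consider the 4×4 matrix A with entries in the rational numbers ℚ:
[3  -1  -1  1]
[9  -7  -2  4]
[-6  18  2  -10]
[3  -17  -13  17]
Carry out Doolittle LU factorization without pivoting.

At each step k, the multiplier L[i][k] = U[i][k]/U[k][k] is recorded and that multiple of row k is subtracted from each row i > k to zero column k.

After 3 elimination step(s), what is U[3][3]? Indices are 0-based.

Step 1: pivot at (0,0) is 3.
  row1 ← row1 − (3)·row0  ⇒  L[1][0]=3, U row1=(0, -4, 1, 1)
  row2 ← row2 − (-2)·row0  ⇒  L[2][0]=-2, U row2=(0, 16, 0, -8)
  row3 ← row3 − (1)·row0  ⇒  L[3][0]=1, U row3=(0, -16, -12, 16)
Step 2: pivot at (1,1) is -4.
  row2 ← row2 − (-4)·row1  ⇒  L[2][1]=-4, U row2=(0, 0, 4, -4)
  row3 ← row3 − (4)·row1  ⇒  L[3][1]=4, U row3=(0, 0, -16, 12)
Step 3: pivot at (2,2) is 4.
  row3 ← row3 − (-4)·row2  ⇒  L[3][2]=-4, U row3=(0, 0, 0, -4)

U[3][3] = -4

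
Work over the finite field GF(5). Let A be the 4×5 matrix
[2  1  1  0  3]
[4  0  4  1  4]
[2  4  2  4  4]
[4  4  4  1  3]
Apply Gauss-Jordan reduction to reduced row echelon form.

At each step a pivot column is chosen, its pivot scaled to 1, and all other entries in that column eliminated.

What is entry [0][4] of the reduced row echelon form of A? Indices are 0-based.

M[0][4] = 3

pivot(0,0)=2: scale R0 → (1, 3, 3, 0, 4)
  clear (1,0): R1 −= (4)R0 → (0, 3, 2, 1, 3)
  clear (2,0): R2 −= (2)R0 → (0, 3, 1, 4, 1)
  clear (3,0): R3 −= (4)R0 → (0, 2, 2, 1, 2)
pivot(1,1)=3: scale R1 → (0, 1, 4, 2, 1)
  clear (0,1): R0 −= (3)R1 → (1, 0, 1, 4, 1)
  clear (2,1): R2 −= (3)R1 → (0, 0, 4, 3, 3)
  clear (3,1): R3 −= (2)R1 → (0, 0, 4, 2, 0)
pivot(2,2)=4: scale R2 → (0, 0, 1, 2, 2)
  clear (0,2): R0 −= (1)R2 → (1, 0, 0, 2, 4)
  clear (1,2): R1 −= (4)R2 → (0, 1, 0, 4, 3)
  clear (3,2): R3 −= (4)R2 → (0, 0, 0, 4, 2)
pivot(3,3)=4: scale R3 → (0, 0, 0, 1, 3)
  clear (0,3): R0 −= (2)R3 → (1, 0, 0, 0, 3)
  clear (1,3): R1 −= (4)R3 → (0, 1, 0, 0, 1)
  clear (2,3): R2 −= (2)R3 → (0, 0, 1, 0, 1)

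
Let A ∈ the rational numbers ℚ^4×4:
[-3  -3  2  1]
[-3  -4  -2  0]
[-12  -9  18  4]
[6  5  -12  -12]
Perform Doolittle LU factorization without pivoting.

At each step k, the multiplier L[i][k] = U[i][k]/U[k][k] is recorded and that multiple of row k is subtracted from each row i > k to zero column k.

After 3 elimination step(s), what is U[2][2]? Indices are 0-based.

U[2][2] = -2

[col 0] pivot -3
  R1 -= 1*R0 → (0, -1, -4, -1)  (L[1][0] := 1)
  R2 -= 4*R0 → (0, 3, 10, 0)  (L[2][0] := 4)
  R3 -= -2*R0 → (0, -1, -8, -10)  (L[3][0] := -2)
[col 1] pivot -1
  R2 -= -3*R1 → (0, 0, -2, -3)  (L[2][1] := -3)
  R3 -= 1*R1 → (0, 0, -4, -9)  (L[3][1] := 1)
[col 2] pivot -2
  R3 -= 2*R2 → (0, 0, 0, -3)  (L[3][2] := 2)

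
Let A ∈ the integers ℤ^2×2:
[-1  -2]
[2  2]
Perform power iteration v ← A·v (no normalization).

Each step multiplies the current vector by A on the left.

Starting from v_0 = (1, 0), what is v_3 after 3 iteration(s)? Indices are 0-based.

v_0 = (1, 0).
v_1 = A·v_0 = (-1, 2).
v_2 = A·v_1 = (-3, 2).
v_3 = A·v_2 = (-1, -2).

v_3 = (-1, -2)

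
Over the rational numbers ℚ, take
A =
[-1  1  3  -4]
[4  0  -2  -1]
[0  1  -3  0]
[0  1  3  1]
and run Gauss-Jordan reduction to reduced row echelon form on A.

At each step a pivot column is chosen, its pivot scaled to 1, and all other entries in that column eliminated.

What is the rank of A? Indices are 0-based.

rank = 4

[1] R0 /= -1  ⇒  (1, -1, -3, 4)
     R1 -= 4·R0  ⇒  (0, 4, 10, -17)
[2] R1 /= 4  ⇒  (0, 1, 5/2, -17/4)
     R0 -= -1·R1  ⇒  (1, 0, -1/2, -1/4)
     R2 -= 1·R1  ⇒  (0, 0, -11/2, 17/4)
     R3 -= 1·R1  ⇒  (0, 0, 1/2, 21/4)
[3] R2 /= -11/2  ⇒  (0, 0, 1, -17/22)
     R0 -= -1/2·R2  ⇒  (1, 0, 0, -7/11)
     R1 -= 5/2·R2  ⇒  (0, 1, 0, -51/22)
     R3 -= 1/2·R2  ⇒  (0, 0, 0, 62/11)
[4] R3 /= 62/11  ⇒  (0, 0, 0, 1)
     R0 -= -7/11·R3  ⇒  (1, 0, 0, 0)
     R1 -= -51/22·R3  ⇒  (0, 1, 0, 0)
     R2 -= -17/22·R3  ⇒  (0, 0, 1, 0)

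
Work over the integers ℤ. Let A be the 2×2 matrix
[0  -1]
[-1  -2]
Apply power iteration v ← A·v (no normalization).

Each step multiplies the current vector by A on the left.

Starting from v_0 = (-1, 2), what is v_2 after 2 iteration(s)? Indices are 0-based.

v_0 = (-1, 2).
v_1 = A·v_0 = (-2, -3).
v_2 = A·v_1 = (3, 8).

v_2 = (3, 8)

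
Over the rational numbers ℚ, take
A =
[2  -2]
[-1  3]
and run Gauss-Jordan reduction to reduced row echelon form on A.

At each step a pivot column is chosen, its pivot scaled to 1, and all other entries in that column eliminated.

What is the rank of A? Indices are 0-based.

[1] R0 /= 2  ⇒  (1, -1)
     R1 -= -1·R0  ⇒  (0, 2)
[2] R1 /= 2  ⇒  (0, 1)
     R0 -= -1·R1  ⇒  (1, 0)

rank = 2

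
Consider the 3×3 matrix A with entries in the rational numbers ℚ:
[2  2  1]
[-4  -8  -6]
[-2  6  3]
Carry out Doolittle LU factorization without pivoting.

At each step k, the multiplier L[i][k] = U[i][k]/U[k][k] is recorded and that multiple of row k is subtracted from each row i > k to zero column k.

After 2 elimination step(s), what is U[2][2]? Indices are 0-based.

U[2][2] = -4

Step 1: pivot at (0,0) is 2.
  row1 ← row1 − (-2)·row0  ⇒  L[1][0]=-2, U row1=(0, -4, -4)
  row2 ← row2 − (-1)·row0  ⇒  L[2][0]=-1, U row2=(0, 8, 4)
Step 2: pivot at (1,1) is -4.
  row2 ← row2 − (-2)·row1  ⇒  L[2][1]=-2, U row2=(0, 0, -4)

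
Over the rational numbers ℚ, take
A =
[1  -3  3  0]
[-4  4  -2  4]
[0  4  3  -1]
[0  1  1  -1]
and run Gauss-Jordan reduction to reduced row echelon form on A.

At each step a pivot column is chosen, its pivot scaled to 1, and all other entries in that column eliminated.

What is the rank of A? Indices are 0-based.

pivot(0,0)=1: scale R0 → (1, -3, 3, 0)
  clear (1,0): R1 −= (-4)R0 → (0, -8, 10, 4)
pivot(1,1)=-8: scale R1 → (0, 1, -5/4, -1/2)
  clear (0,1): R0 −= (-3)R1 → (1, 0, -3/4, -3/2)
  clear (2,1): R2 −= (4)R1 → (0, 0, 8, 1)
  clear (3,1): R3 −= (1)R1 → (0, 0, 9/4, -1/2)
pivot(2,2)=8: scale R2 → (0, 0, 1, 1/8)
  clear (0,2): R0 −= (-3/4)R2 → (1, 0, 0, -45/32)
  clear (1,2): R1 −= (-5/4)R2 → (0, 1, 0, -11/32)
  clear (3,2): R3 −= (9/4)R2 → (0, 0, 0, -25/32)
pivot(3,3)=-25/32: scale R3 → (0, 0, 0, 1)
  clear (0,3): R0 −= (-45/32)R3 → (1, 0, 0, 0)
  clear (1,3): R1 −= (-11/32)R3 → (0, 1, 0, 0)
  clear (2,3): R2 −= (1/8)R3 → (0, 0, 1, 0)

rank = 4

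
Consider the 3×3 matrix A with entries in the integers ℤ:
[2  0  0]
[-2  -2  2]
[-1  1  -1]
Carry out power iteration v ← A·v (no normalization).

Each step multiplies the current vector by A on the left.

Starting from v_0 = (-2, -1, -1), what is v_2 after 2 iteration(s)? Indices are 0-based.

v_0 = (-2, -1, -1).
v_1 = A·v_0 = (-4, 4, 2).
v_2 = A·v_1 = (-8, 4, 6).

v_2 = (-8, 4, 6)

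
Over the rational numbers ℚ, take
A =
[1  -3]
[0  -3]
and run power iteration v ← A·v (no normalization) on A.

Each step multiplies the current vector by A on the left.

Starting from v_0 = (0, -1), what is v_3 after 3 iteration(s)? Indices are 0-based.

v_3 = (21, 27)

v_0 = (0, -1).
v_1 = A·v_0 = (3, 3).
v_2 = A·v_1 = (-6, -9).
v_3 = A·v_2 = (21, 27).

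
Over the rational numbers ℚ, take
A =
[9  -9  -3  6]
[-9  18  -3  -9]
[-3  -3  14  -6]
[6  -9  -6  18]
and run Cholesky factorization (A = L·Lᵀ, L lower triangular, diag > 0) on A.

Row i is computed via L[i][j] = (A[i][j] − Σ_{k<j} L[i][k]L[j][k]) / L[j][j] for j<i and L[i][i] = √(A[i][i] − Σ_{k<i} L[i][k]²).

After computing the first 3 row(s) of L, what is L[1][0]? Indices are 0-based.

Step 1: L[0][0] = √(9) = 3.
  L[1][0] = (-9) / L[0][0] = -3.
Step 2: L[1][1] = √(9) = 3.
  L[2][0] = (-3) / L[0][0] = -1.
  L[2][1] = (-6) / L[1][1] = -2.
Step 3: L[2][2] = √(9) = 3.

L[1][0] = -3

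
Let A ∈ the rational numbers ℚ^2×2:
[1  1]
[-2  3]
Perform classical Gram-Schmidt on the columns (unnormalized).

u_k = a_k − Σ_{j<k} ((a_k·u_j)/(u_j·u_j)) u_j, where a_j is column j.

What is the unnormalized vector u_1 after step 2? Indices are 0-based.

u_1 = (2, 1)

Step 1: u_0 = a_0 = (1, -2).
Step 2: u_1 = a_1 − (-1)·u_0 = (2, 1).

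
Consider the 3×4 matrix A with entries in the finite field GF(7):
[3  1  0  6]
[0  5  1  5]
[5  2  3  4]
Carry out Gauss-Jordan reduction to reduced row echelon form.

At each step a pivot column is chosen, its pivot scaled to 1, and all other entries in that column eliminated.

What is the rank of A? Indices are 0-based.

[1] R0 /= 3  ⇒  (1, 5, 0, 2)
     R2 -= 5·R0  ⇒  (0, 5, 3, 1)
[2] R1 /= 5  ⇒  (0, 1, 3, 1)
     R0 -= 5·R1  ⇒  (1, 0, 6, 4)
     R2 -= 5·R1  ⇒  (0, 0, 2, 3)
[3] R2 /= 2  ⇒  (0, 0, 1, 5)
     R0 -= 6·R2  ⇒  (1, 0, 0, 2)
     R1 -= 3·R2  ⇒  (0, 1, 0, 0)

rank = 3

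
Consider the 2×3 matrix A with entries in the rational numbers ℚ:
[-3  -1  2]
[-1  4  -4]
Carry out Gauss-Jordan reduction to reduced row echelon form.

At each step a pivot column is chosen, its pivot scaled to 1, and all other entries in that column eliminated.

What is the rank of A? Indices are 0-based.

rank = 2

step 1: normalize row 0 (÷-3) = (1, 1/3, -2/3)
  row 1: subtract -1×row0 = (0, 13/3, -14/3)
step 2: normalize row 1 (÷13/3) = (0, 1, -14/13)
  row 0: subtract 1/3×row1 = (1, 0, -4/13)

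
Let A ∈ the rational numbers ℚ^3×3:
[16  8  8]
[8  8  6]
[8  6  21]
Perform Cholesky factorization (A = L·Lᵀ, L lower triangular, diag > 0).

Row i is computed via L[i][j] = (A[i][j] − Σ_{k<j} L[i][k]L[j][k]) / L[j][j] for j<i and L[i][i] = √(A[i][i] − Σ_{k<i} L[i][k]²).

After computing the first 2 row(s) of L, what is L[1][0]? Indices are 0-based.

Step 1: L[0][0] = √(16) = 4.
  L[1][0] = (8) / L[0][0] = 2.
Step 2: L[1][1] = √(4) = 2.

L[1][0] = 2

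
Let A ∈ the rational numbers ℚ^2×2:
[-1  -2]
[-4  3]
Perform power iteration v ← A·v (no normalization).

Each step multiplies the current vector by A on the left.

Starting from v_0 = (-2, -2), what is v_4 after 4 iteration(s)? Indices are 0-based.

v_0 = (-2, -2).
v_1 = A·v_0 = (6, 2).
v_2 = A·v_1 = (-10, -18).
v_3 = A·v_2 = (46, -14).
v_4 = A·v_3 = (-18, -226).

v_4 = (-18, -226)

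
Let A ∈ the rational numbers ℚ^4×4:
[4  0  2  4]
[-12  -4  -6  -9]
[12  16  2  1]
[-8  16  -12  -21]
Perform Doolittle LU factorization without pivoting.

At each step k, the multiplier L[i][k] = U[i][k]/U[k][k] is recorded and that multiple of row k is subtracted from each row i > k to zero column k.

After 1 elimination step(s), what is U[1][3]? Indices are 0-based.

U[1][3] = 3

[col 0] pivot 4
  R1 -= -3*R0 → (0, -4, 0, 3)  (L[1][0] := -3)
  R2 -= 3*R0 → (0, 16, -4, -11)  (L[2][0] := 3)
  R3 -= -2*R0 → (0, 16, -8, -13)  (L[3][0] := -2)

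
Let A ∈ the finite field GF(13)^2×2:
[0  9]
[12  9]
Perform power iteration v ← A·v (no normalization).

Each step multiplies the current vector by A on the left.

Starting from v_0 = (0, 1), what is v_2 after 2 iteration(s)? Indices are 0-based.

v_0 = (0, 1).
v_1 = A·v_0 = (9, 9).
v_2 = A·v_1 = (3, 7).

v_2 = (3, 7)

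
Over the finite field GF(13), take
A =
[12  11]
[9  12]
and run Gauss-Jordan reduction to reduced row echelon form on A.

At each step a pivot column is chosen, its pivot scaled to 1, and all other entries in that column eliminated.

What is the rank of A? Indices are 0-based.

rank = 2

[1] R0 /= 12  ⇒  (1, 2)
     R1 -= 9·R0  ⇒  (0, 7)
[2] R1 /= 7  ⇒  (0, 1)
     R0 -= 2·R1  ⇒  (1, 0)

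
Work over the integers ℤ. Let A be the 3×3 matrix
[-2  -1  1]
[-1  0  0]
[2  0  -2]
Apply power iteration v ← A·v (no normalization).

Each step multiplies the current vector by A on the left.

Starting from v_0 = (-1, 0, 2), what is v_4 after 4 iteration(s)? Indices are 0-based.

v_0 = (-1, 0, 2).
v_1 = A·v_0 = (4, 1, -6).
v_2 = A·v_1 = (-15, -4, 20).
v_3 = A·v_2 = (54, 15, -70).
v_4 = A·v_3 = (-193, -54, 248).

v_4 = (-193, -54, 248)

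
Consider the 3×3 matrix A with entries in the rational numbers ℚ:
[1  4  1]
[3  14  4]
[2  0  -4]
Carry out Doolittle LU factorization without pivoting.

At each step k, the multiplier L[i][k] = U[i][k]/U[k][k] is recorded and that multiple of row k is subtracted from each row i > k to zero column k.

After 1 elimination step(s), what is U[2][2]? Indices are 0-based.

k=0: U[0][0]=1
  eliminate (1,0): mult=3, new row 1: (0, 2, 1); set L[1][0]=3
  eliminate (2,0): mult=2, new row 2: (0, -8, -6); set L[2][0]=2

U[2][2] = -6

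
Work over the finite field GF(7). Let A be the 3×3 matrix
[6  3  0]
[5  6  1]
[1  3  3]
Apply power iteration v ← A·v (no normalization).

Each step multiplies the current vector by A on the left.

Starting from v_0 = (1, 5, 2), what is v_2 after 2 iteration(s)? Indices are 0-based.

v_2 = (6, 6, 2)

v_0 = (1, 5, 2).
v_1 = A·v_0 = (0, 2, 1).
v_2 = A·v_1 = (6, 6, 2).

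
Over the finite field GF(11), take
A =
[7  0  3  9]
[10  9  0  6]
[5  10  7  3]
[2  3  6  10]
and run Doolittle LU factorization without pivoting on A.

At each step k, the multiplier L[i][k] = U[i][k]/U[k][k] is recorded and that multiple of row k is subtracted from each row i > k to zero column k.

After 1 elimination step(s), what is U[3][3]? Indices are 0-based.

U[3][3] = 9

[col 0] pivot 7
  R1 -= 3*R0 → (0, 9, 2, 1)  (L[1][0] := 3)
  R2 -= 7*R0 → (0, 10, 8, 6)  (L[2][0] := 7)
  R3 -= 5*R0 → (0, 3, 2, 9)  (L[3][0] := 5)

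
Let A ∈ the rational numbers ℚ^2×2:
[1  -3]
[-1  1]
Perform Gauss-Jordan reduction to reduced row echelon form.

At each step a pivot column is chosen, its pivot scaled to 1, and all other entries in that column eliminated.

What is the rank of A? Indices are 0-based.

rank = 2

step 1: normalize row 0 (÷1) = (1, -3)
  row 1: subtract -1×row0 = (0, -2)
step 2: normalize row 1 (÷-2) = (0, 1)
  row 0: subtract -3×row1 = (1, 0)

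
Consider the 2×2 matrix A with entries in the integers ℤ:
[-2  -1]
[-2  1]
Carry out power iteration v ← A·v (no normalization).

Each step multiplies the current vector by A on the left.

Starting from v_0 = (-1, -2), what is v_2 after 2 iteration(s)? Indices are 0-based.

v_2 = (-8, -8)

v_0 = (-1, -2).
v_1 = A·v_0 = (4, 0).
v_2 = A·v_1 = (-8, -8).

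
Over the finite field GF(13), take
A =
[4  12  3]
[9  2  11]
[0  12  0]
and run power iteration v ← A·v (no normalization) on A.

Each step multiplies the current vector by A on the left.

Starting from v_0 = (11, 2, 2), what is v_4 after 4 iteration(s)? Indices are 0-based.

v_4 = (4, 12, 0)

v_0 = (11, 2, 2).
v_1 = A·v_0 = (9, 8, 11).
v_2 = A·v_1 = (9, 10, 5).
v_3 = A·v_2 = (2, 0, 3).
v_4 = A·v_3 = (4, 12, 0).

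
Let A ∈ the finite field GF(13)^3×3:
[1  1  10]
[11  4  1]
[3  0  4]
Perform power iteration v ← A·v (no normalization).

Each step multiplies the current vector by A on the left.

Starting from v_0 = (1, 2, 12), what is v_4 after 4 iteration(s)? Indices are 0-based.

v_0 = (1, 2, 12).
v_1 = A·v_0 = (6, 5, 12).
v_2 = A·v_1 = (1, 7, 1).
v_3 = A·v_2 = (5, 1, 7).
v_4 = A·v_3 = (11, 1, 4).

v_4 = (11, 1, 4)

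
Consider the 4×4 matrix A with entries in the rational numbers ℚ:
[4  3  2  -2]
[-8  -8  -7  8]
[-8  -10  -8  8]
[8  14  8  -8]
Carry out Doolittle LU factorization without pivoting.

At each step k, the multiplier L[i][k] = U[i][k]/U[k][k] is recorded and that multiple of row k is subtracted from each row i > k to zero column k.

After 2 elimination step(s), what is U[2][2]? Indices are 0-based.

Step 1: pivot at (0,0) is 4.
  row1 ← row1 − (-2)·row0  ⇒  L[1][0]=-2, U row1=(0, -2, -3, 4)
  row2 ← row2 − (-2)·row0  ⇒  L[2][0]=-2, U row2=(0, -4, -4, 4)
  row3 ← row3 − (2)·row0  ⇒  L[3][0]=2, U row3=(0, 8, 4, -4)
Step 2: pivot at (1,1) is -2.
  row2 ← row2 − (2)·row1  ⇒  L[2][1]=2, U row2=(0, 0, 2, -4)
  row3 ← row3 − (-4)·row1  ⇒  L[3][1]=-4, U row3=(0, 0, -8, 12)

U[2][2] = 2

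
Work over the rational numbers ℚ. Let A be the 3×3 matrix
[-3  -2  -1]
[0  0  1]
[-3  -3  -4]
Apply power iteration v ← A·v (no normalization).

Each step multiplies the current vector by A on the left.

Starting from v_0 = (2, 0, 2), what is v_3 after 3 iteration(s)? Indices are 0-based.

v_0 = (2, 0, 2).
v_1 = A·v_0 = (-8, 2, -14).
v_2 = A·v_1 = (34, -14, 74).
v_3 = A·v_2 = (-148, 74, -356).

v_3 = (-148, 74, -356)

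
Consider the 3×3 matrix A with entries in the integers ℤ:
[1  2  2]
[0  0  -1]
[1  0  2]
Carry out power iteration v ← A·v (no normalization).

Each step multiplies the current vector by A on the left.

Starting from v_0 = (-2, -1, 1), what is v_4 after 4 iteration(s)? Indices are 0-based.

v_4 = (-20, 8, -24)

v_0 = (-2, -1, 1).
v_1 = A·v_0 = (-2, -1, 0).
v_2 = A·v_1 = (-4, 0, -2).
v_3 = A·v_2 = (-8, 2, -8).
v_4 = A·v_3 = (-20, 8, -24).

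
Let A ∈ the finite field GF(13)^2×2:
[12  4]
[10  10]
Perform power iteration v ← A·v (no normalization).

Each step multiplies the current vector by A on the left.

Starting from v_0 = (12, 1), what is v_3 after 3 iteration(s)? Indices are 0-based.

v_3 = (10, 8)

v_0 = (12, 1).
v_1 = A·v_0 = (5, 0).
v_2 = A·v_1 = (8, 11).
v_3 = A·v_2 = (10, 8).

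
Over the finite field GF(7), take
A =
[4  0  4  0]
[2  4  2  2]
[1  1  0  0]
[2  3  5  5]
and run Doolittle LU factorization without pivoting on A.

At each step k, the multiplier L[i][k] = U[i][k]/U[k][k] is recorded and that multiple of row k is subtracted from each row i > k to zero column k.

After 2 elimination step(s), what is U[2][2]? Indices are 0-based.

k=0: U[0][0]=4
  eliminate (1,0): mult=4, new row 1: (0, 4, 0, 2); set L[1][0]=4
  eliminate (2,0): mult=2, new row 2: (0, 1, 6, 0); set L[2][0]=2
  eliminate (3,0): mult=4, new row 3: (0, 3, 3, 5); set L[3][0]=4
k=1: U[1][1]=4
  eliminate (2,1): mult=2, new row 2: (0, 0, 6, 3); set L[2][1]=2
  eliminate (3,1): mult=6, new row 3: (0, 0, 3, 0); set L[3][1]=6

U[2][2] = 6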